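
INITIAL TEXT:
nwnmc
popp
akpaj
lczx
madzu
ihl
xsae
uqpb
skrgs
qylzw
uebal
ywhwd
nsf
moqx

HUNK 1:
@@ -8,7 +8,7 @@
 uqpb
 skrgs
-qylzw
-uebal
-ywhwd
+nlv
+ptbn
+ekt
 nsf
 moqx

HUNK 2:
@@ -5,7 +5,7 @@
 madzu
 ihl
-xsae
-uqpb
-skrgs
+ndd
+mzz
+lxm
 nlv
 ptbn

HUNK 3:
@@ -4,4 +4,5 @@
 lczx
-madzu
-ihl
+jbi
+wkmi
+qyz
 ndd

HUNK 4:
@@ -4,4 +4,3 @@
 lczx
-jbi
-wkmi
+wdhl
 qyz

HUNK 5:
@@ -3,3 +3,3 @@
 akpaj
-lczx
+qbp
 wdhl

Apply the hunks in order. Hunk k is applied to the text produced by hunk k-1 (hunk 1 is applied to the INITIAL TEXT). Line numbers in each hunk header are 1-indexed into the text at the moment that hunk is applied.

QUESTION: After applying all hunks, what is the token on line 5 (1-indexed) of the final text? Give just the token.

Answer: wdhl

Derivation:
Hunk 1: at line 8 remove [qylzw,uebal,ywhwd] add [nlv,ptbn,ekt] -> 14 lines: nwnmc popp akpaj lczx madzu ihl xsae uqpb skrgs nlv ptbn ekt nsf moqx
Hunk 2: at line 5 remove [xsae,uqpb,skrgs] add [ndd,mzz,lxm] -> 14 lines: nwnmc popp akpaj lczx madzu ihl ndd mzz lxm nlv ptbn ekt nsf moqx
Hunk 3: at line 4 remove [madzu,ihl] add [jbi,wkmi,qyz] -> 15 lines: nwnmc popp akpaj lczx jbi wkmi qyz ndd mzz lxm nlv ptbn ekt nsf moqx
Hunk 4: at line 4 remove [jbi,wkmi] add [wdhl] -> 14 lines: nwnmc popp akpaj lczx wdhl qyz ndd mzz lxm nlv ptbn ekt nsf moqx
Hunk 5: at line 3 remove [lczx] add [qbp] -> 14 lines: nwnmc popp akpaj qbp wdhl qyz ndd mzz lxm nlv ptbn ekt nsf moqx
Final line 5: wdhl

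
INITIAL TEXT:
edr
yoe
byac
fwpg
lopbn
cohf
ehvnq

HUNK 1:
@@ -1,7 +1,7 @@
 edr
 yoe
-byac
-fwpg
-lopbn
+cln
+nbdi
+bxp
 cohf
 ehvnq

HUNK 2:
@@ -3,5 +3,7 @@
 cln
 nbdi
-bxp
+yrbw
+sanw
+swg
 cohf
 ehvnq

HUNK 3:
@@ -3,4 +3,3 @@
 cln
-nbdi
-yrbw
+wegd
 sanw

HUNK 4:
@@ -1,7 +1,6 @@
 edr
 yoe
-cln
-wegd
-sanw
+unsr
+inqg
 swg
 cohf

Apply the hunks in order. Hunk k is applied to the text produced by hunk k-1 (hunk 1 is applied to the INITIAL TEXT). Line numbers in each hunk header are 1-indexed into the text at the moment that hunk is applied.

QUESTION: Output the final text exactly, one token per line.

Hunk 1: at line 1 remove [byac,fwpg,lopbn] add [cln,nbdi,bxp] -> 7 lines: edr yoe cln nbdi bxp cohf ehvnq
Hunk 2: at line 3 remove [bxp] add [yrbw,sanw,swg] -> 9 lines: edr yoe cln nbdi yrbw sanw swg cohf ehvnq
Hunk 3: at line 3 remove [nbdi,yrbw] add [wegd] -> 8 lines: edr yoe cln wegd sanw swg cohf ehvnq
Hunk 4: at line 1 remove [cln,wegd,sanw] add [unsr,inqg] -> 7 lines: edr yoe unsr inqg swg cohf ehvnq

Answer: edr
yoe
unsr
inqg
swg
cohf
ehvnq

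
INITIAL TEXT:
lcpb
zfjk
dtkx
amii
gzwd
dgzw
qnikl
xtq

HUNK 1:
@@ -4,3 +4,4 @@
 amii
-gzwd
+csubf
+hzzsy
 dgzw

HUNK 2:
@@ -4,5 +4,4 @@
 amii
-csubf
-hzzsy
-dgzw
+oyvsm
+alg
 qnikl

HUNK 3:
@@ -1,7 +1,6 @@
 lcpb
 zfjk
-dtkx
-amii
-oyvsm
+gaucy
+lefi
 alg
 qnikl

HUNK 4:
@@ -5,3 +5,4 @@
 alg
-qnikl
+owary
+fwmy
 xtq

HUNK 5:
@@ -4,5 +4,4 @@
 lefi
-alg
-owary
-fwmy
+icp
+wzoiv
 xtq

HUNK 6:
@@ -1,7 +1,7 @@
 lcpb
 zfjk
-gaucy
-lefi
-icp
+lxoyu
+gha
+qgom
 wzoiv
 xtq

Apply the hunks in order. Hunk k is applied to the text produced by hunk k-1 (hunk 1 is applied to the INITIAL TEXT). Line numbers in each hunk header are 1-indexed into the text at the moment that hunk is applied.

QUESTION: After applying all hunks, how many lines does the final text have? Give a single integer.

Hunk 1: at line 4 remove [gzwd] add [csubf,hzzsy] -> 9 lines: lcpb zfjk dtkx amii csubf hzzsy dgzw qnikl xtq
Hunk 2: at line 4 remove [csubf,hzzsy,dgzw] add [oyvsm,alg] -> 8 lines: lcpb zfjk dtkx amii oyvsm alg qnikl xtq
Hunk 3: at line 1 remove [dtkx,amii,oyvsm] add [gaucy,lefi] -> 7 lines: lcpb zfjk gaucy lefi alg qnikl xtq
Hunk 4: at line 5 remove [qnikl] add [owary,fwmy] -> 8 lines: lcpb zfjk gaucy lefi alg owary fwmy xtq
Hunk 5: at line 4 remove [alg,owary,fwmy] add [icp,wzoiv] -> 7 lines: lcpb zfjk gaucy lefi icp wzoiv xtq
Hunk 6: at line 1 remove [gaucy,lefi,icp] add [lxoyu,gha,qgom] -> 7 lines: lcpb zfjk lxoyu gha qgom wzoiv xtq
Final line count: 7

Answer: 7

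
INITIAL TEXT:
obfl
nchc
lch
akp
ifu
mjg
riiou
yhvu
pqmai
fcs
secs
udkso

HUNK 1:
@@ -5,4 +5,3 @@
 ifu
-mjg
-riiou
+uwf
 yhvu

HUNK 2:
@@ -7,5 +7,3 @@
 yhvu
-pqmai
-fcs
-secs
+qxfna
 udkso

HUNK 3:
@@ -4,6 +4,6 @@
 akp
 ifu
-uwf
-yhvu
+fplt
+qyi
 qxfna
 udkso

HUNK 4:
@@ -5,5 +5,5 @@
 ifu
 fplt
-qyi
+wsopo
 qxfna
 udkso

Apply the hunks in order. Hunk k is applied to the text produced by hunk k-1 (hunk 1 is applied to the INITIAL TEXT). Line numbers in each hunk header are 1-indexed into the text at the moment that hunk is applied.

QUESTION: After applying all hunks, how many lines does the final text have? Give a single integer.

Answer: 9

Derivation:
Hunk 1: at line 5 remove [mjg,riiou] add [uwf] -> 11 lines: obfl nchc lch akp ifu uwf yhvu pqmai fcs secs udkso
Hunk 2: at line 7 remove [pqmai,fcs,secs] add [qxfna] -> 9 lines: obfl nchc lch akp ifu uwf yhvu qxfna udkso
Hunk 3: at line 4 remove [uwf,yhvu] add [fplt,qyi] -> 9 lines: obfl nchc lch akp ifu fplt qyi qxfna udkso
Hunk 4: at line 5 remove [qyi] add [wsopo] -> 9 lines: obfl nchc lch akp ifu fplt wsopo qxfna udkso
Final line count: 9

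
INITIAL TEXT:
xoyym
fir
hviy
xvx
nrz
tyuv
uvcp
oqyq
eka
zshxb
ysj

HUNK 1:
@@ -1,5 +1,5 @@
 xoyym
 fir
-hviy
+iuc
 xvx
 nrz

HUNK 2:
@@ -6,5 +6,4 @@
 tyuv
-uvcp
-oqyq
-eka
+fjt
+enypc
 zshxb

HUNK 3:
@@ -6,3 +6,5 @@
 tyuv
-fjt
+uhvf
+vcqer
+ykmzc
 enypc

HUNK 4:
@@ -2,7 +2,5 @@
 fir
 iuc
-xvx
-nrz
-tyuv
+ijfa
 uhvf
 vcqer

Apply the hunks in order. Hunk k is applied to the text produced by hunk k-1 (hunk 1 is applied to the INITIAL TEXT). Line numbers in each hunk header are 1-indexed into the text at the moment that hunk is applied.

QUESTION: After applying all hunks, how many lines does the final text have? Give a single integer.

Answer: 10

Derivation:
Hunk 1: at line 1 remove [hviy] add [iuc] -> 11 lines: xoyym fir iuc xvx nrz tyuv uvcp oqyq eka zshxb ysj
Hunk 2: at line 6 remove [uvcp,oqyq,eka] add [fjt,enypc] -> 10 lines: xoyym fir iuc xvx nrz tyuv fjt enypc zshxb ysj
Hunk 3: at line 6 remove [fjt] add [uhvf,vcqer,ykmzc] -> 12 lines: xoyym fir iuc xvx nrz tyuv uhvf vcqer ykmzc enypc zshxb ysj
Hunk 4: at line 2 remove [xvx,nrz,tyuv] add [ijfa] -> 10 lines: xoyym fir iuc ijfa uhvf vcqer ykmzc enypc zshxb ysj
Final line count: 10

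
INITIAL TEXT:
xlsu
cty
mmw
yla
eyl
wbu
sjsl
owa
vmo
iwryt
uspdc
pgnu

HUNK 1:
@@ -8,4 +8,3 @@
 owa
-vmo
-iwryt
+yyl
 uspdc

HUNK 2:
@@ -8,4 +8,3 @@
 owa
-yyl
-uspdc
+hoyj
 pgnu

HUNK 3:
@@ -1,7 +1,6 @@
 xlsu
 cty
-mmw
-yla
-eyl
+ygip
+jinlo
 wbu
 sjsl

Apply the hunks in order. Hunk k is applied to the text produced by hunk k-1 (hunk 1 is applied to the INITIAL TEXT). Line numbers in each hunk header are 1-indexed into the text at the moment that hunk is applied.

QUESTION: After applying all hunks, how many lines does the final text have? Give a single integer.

Answer: 9

Derivation:
Hunk 1: at line 8 remove [vmo,iwryt] add [yyl] -> 11 lines: xlsu cty mmw yla eyl wbu sjsl owa yyl uspdc pgnu
Hunk 2: at line 8 remove [yyl,uspdc] add [hoyj] -> 10 lines: xlsu cty mmw yla eyl wbu sjsl owa hoyj pgnu
Hunk 3: at line 1 remove [mmw,yla,eyl] add [ygip,jinlo] -> 9 lines: xlsu cty ygip jinlo wbu sjsl owa hoyj pgnu
Final line count: 9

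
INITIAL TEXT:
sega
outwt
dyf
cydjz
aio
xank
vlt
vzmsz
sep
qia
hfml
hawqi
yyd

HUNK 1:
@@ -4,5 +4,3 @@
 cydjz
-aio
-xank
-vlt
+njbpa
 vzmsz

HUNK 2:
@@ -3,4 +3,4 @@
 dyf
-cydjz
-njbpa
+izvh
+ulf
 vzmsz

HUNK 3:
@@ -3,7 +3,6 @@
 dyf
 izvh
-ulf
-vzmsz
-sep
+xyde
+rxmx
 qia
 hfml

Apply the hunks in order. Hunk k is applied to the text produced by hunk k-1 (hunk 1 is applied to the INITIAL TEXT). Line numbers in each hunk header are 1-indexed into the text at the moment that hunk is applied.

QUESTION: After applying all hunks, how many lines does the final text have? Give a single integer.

Hunk 1: at line 4 remove [aio,xank,vlt] add [njbpa] -> 11 lines: sega outwt dyf cydjz njbpa vzmsz sep qia hfml hawqi yyd
Hunk 2: at line 3 remove [cydjz,njbpa] add [izvh,ulf] -> 11 lines: sega outwt dyf izvh ulf vzmsz sep qia hfml hawqi yyd
Hunk 3: at line 3 remove [ulf,vzmsz,sep] add [xyde,rxmx] -> 10 lines: sega outwt dyf izvh xyde rxmx qia hfml hawqi yyd
Final line count: 10

Answer: 10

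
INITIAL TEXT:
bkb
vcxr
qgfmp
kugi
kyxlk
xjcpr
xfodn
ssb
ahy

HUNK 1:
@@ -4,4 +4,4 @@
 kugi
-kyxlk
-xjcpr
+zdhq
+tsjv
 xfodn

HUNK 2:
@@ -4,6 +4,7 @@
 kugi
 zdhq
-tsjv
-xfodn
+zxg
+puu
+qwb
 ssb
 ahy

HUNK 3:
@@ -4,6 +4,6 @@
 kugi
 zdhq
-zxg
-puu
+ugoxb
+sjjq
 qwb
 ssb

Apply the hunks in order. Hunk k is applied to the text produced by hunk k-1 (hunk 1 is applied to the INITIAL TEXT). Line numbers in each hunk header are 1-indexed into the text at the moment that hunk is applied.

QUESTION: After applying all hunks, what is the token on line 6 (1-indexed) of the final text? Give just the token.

Answer: ugoxb

Derivation:
Hunk 1: at line 4 remove [kyxlk,xjcpr] add [zdhq,tsjv] -> 9 lines: bkb vcxr qgfmp kugi zdhq tsjv xfodn ssb ahy
Hunk 2: at line 4 remove [tsjv,xfodn] add [zxg,puu,qwb] -> 10 lines: bkb vcxr qgfmp kugi zdhq zxg puu qwb ssb ahy
Hunk 3: at line 4 remove [zxg,puu] add [ugoxb,sjjq] -> 10 lines: bkb vcxr qgfmp kugi zdhq ugoxb sjjq qwb ssb ahy
Final line 6: ugoxb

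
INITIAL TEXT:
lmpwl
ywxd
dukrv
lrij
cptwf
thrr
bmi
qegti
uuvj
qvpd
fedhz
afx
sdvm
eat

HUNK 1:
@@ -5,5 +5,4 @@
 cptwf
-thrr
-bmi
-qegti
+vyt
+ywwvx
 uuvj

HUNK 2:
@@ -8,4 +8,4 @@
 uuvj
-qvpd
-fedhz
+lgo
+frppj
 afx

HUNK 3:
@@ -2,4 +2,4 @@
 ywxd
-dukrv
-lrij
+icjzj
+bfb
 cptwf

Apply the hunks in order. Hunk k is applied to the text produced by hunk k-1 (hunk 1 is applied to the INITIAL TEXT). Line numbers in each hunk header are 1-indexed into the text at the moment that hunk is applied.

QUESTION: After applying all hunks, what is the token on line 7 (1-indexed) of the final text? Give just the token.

Answer: ywwvx

Derivation:
Hunk 1: at line 5 remove [thrr,bmi,qegti] add [vyt,ywwvx] -> 13 lines: lmpwl ywxd dukrv lrij cptwf vyt ywwvx uuvj qvpd fedhz afx sdvm eat
Hunk 2: at line 8 remove [qvpd,fedhz] add [lgo,frppj] -> 13 lines: lmpwl ywxd dukrv lrij cptwf vyt ywwvx uuvj lgo frppj afx sdvm eat
Hunk 3: at line 2 remove [dukrv,lrij] add [icjzj,bfb] -> 13 lines: lmpwl ywxd icjzj bfb cptwf vyt ywwvx uuvj lgo frppj afx sdvm eat
Final line 7: ywwvx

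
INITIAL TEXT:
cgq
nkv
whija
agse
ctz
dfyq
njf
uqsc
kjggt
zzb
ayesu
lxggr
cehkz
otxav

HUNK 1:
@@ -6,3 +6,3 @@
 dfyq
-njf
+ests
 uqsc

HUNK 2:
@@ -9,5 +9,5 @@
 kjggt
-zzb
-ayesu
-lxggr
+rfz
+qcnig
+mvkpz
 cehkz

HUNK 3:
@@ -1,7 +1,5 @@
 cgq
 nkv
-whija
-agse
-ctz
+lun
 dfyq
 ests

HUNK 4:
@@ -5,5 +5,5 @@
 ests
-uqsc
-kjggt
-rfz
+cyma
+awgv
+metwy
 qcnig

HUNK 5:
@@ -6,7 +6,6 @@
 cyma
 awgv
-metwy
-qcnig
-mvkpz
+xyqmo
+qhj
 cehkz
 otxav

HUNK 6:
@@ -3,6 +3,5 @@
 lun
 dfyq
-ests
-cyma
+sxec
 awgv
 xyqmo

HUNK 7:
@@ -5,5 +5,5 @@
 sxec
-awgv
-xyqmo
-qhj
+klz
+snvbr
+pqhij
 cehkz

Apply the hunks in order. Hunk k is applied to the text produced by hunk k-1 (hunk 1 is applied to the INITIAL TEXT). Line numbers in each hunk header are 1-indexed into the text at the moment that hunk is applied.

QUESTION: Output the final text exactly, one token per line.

Hunk 1: at line 6 remove [njf] add [ests] -> 14 lines: cgq nkv whija agse ctz dfyq ests uqsc kjggt zzb ayesu lxggr cehkz otxav
Hunk 2: at line 9 remove [zzb,ayesu,lxggr] add [rfz,qcnig,mvkpz] -> 14 lines: cgq nkv whija agse ctz dfyq ests uqsc kjggt rfz qcnig mvkpz cehkz otxav
Hunk 3: at line 1 remove [whija,agse,ctz] add [lun] -> 12 lines: cgq nkv lun dfyq ests uqsc kjggt rfz qcnig mvkpz cehkz otxav
Hunk 4: at line 5 remove [uqsc,kjggt,rfz] add [cyma,awgv,metwy] -> 12 lines: cgq nkv lun dfyq ests cyma awgv metwy qcnig mvkpz cehkz otxav
Hunk 5: at line 6 remove [metwy,qcnig,mvkpz] add [xyqmo,qhj] -> 11 lines: cgq nkv lun dfyq ests cyma awgv xyqmo qhj cehkz otxav
Hunk 6: at line 3 remove [ests,cyma] add [sxec] -> 10 lines: cgq nkv lun dfyq sxec awgv xyqmo qhj cehkz otxav
Hunk 7: at line 5 remove [awgv,xyqmo,qhj] add [klz,snvbr,pqhij] -> 10 lines: cgq nkv lun dfyq sxec klz snvbr pqhij cehkz otxav

Answer: cgq
nkv
lun
dfyq
sxec
klz
snvbr
pqhij
cehkz
otxav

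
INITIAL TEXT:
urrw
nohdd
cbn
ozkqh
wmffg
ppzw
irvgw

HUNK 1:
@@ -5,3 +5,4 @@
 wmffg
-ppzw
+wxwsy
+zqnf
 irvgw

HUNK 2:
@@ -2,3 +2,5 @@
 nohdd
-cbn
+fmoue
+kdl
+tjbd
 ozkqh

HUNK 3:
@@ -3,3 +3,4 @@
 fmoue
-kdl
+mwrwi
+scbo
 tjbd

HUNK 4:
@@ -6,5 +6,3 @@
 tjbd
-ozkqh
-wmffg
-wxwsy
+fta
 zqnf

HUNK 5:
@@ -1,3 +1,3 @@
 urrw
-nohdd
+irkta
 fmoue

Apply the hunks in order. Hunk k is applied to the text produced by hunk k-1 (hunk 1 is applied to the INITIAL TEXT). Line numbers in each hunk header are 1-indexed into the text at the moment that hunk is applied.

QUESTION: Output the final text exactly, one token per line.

Hunk 1: at line 5 remove [ppzw] add [wxwsy,zqnf] -> 8 lines: urrw nohdd cbn ozkqh wmffg wxwsy zqnf irvgw
Hunk 2: at line 2 remove [cbn] add [fmoue,kdl,tjbd] -> 10 lines: urrw nohdd fmoue kdl tjbd ozkqh wmffg wxwsy zqnf irvgw
Hunk 3: at line 3 remove [kdl] add [mwrwi,scbo] -> 11 lines: urrw nohdd fmoue mwrwi scbo tjbd ozkqh wmffg wxwsy zqnf irvgw
Hunk 4: at line 6 remove [ozkqh,wmffg,wxwsy] add [fta] -> 9 lines: urrw nohdd fmoue mwrwi scbo tjbd fta zqnf irvgw
Hunk 5: at line 1 remove [nohdd] add [irkta] -> 9 lines: urrw irkta fmoue mwrwi scbo tjbd fta zqnf irvgw

Answer: urrw
irkta
fmoue
mwrwi
scbo
tjbd
fta
zqnf
irvgw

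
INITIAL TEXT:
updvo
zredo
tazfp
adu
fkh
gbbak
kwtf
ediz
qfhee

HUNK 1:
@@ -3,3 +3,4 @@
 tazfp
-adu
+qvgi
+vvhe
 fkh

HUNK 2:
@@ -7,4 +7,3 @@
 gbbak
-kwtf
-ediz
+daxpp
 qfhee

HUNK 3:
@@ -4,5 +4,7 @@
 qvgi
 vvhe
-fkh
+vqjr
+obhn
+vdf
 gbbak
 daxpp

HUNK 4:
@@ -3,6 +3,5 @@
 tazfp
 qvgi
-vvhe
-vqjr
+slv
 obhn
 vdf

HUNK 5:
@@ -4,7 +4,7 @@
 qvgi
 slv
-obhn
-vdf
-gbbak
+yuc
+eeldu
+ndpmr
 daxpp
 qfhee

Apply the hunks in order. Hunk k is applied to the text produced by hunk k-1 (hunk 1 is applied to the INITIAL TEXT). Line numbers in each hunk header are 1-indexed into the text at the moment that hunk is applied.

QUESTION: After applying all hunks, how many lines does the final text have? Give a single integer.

Answer: 10

Derivation:
Hunk 1: at line 3 remove [adu] add [qvgi,vvhe] -> 10 lines: updvo zredo tazfp qvgi vvhe fkh gbbak kwtf ediz qfhee
Hunk 2: at line 7 remove [kwtf,ediz] add [daxpp] -> 9 lines: updvo zredo tazfp qvgi vvhe fkh gbbak daxpp qfhee
Hunk 3: at line 4 remove [fkh] add [vqjr,obhn,vdf] -> 11 lines: updvo zredo tazfp qvgi vvhe vqjr obhn vdf gbbak daxpp qfhee
Hunk 4: at line 3 remove [vvhe,vqjr] add [slv] -> 10 lines: updvo zredo tazfp qvgi slv obhn vdf gbbak daxpp qfhee
Hunk 5: at line 4 remove [obhn,vdf,gbbak] add [yuc,eeldu,ndpmr] -> 10 lines: updvo zredo tazfp qvgi slv yuc eeldu ndpmr daxpp qfhee
Final line count: 10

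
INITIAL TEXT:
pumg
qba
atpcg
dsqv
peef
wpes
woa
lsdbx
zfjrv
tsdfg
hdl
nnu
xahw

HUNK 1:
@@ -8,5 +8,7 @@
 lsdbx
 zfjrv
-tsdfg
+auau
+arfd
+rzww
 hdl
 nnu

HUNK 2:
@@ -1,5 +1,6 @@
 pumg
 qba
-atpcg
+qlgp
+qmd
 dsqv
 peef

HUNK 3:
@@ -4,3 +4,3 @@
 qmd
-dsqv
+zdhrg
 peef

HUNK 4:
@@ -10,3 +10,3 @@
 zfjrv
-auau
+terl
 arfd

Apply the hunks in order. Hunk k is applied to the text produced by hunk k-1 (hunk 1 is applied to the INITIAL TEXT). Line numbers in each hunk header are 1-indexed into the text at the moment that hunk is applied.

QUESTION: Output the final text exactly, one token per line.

Answer: pumg
qba
qlgp
qmd
zdhrg
peef
wpes
woa
lsdbx
zfjrv
terl
arfd
rzww
hdl
nnu
xahw

Derivation:
Hunk 1: at line 8 remove [tsdfg] add [auau,arfd,rzww] -> 15 lines: pumg qba atpcg dsqv peef wpes woa lsdbx zfjrv auau arfd rzww hdl nnu xahw
Hunk 2: at line 1 remove [atpcg] add [qlgp,qmd] -> 16 lines: pumg qba qlgp qmd dsqv peef wpes woa lsdbx zfjrv auau arfd rzww hdl nnu xahw
Hunk 3: at line 4 remove [dsqv] add [zdhrg] -> 16 lines: pumg qba qlgp qmd zdhrg peef wpes woa lsdbx zfjrv auau arfd rzww hdl nnu xahw
Hunk 4: at line 10 remove [auau] add [terl] -> 16 lines: pumg qba qlgp qmd zdhrg peef wpes woa lsdbx zfjrv terl arfd rzww hdl nnu xahw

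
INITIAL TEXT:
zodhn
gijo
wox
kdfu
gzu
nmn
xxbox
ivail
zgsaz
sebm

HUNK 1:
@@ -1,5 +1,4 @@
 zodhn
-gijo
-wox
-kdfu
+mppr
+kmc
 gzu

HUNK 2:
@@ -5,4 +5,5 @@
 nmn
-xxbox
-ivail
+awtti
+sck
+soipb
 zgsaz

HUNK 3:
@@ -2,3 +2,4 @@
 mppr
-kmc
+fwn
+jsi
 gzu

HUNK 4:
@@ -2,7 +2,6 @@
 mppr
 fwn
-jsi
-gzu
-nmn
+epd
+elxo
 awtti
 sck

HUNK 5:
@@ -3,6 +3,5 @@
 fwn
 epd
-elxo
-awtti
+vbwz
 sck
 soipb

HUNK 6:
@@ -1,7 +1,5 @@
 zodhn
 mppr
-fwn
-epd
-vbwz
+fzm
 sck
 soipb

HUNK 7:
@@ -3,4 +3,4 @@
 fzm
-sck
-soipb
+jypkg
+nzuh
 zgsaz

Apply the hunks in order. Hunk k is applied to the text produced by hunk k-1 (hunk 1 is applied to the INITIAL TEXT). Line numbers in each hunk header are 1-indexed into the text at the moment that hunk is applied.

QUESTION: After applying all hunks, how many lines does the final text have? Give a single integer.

Answer: 7

Derivation:
Hunk 1: at line 1 remove [gijo,wox,kdfu] add [mppr,kmc] -> 9 lines: zodhn mppr kmc gzu nmn xxbox ivail zgsaz sebm
Hunk 2: at line 5 remove [xxbox,ivail] add [awtti,sck,soipb] -> 10 lines: zodhn mppr kmc gzu nmn awtti sck soipb zgsaz sebm
Hunk 3: at line 2 remove [kmc] add [fwn,jsi] -> 11 lines: zodhn mppr fwn jsi gzu nmn awtti sck soipb zgsaz sebm
Hunk 4: at line 2 remove [jsi,gzu,nmn] add [epd,elxo] -> 10 lines: zodhn mppr fwn epd elxo awtti sck soipb zgsaz sebm
Hunk 5: at line 3 remove [elxo,awtti] add [vbwz] -> 9 lines: zodhn mppr fwn epd vbwz sck soipb zgsaz sebm
Hunk 6: at line 1 remove [fwn,epd,vbwz] add [fzm] -> 7 lines: zodhn mppr fzm sck soipb zgsaz sebm
Hunk 7: at line 3 remove [sck,soipb] add [jypkg,nzuh] -> 7 lines: zodhn mppr fzm jypkg nzuh zgsaz sebm
Final line count: 7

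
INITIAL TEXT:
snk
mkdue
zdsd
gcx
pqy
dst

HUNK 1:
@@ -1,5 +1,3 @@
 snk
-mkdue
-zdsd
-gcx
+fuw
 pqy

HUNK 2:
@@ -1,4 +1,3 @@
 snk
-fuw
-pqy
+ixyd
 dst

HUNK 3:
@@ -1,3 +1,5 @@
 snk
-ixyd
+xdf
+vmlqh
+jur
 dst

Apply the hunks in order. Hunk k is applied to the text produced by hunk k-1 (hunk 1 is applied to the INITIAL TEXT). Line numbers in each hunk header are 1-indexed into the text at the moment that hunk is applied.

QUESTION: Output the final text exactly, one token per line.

Answer: snk
xdf
vmlqh
jur
dst

Derivation:
Hunk 1: at line 1 remove [mkdue,zdsd,gcx] add [fuw] -> 4 lines: snk fuw pqy dst
Hunk 2: at line 1 remove [fuw,pqy] add [ixyd] -> 3 lines: snk ixyd dst
Hunk 3: at line 1 remove [ixyd] add [xdf,vmlqh,jur] -> 5 lines: snk xdf vmlqh jur dst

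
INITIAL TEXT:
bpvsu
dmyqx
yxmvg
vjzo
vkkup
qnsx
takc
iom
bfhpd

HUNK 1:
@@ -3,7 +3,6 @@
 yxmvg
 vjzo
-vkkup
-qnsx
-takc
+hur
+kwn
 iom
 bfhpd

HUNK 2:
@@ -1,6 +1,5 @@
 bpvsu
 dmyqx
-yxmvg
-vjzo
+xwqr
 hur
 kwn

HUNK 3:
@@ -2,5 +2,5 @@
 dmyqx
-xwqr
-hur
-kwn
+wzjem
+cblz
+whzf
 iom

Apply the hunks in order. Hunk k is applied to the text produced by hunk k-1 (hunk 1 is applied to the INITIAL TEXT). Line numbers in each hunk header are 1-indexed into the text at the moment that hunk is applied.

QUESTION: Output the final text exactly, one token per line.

Hunk 1: at line 3 remove [vkkup,qnsx,takc] add [hur,kwn] -> 8 lines: bpvsu dmyqx yxmvg vjzo hur kwn iom bfhpd
Hunk 2: at line 1 remove [yxmvg,vjzo] add [xwqr] -> 7 lines: bpvsu dmyqx xwqr hur kwn iom bfhpd
Hunk 3: at line 2 remove [xwqr,hur,kwn] add [wzjem,cblz,whzf] -> 7 lines: bpvsu dmyqx wzjem cblz whzf iom bfhpd

Answer: bpvsu
dmyqx
wzjem
cblz
whzf
iom
bfhpd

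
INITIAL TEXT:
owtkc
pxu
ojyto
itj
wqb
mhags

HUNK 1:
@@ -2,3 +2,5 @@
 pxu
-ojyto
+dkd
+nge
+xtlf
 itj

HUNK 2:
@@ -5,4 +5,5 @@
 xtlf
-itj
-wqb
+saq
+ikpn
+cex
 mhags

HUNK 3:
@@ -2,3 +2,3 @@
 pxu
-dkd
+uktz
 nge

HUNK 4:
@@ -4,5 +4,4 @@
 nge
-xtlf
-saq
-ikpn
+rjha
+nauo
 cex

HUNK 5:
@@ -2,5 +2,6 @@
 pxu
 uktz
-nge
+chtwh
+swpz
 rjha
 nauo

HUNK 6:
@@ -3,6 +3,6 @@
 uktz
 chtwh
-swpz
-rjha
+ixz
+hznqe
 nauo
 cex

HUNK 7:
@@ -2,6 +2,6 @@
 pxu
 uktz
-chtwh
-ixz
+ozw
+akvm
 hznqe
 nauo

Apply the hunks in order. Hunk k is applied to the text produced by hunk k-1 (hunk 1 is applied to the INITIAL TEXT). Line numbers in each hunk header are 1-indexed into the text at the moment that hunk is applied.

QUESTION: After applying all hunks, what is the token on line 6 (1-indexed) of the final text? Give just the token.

Hunk 1: at line 2 remove [ojyto] add [dkd,nge,xtlf] -> 8 lines: owtkc pxu dkd nge xtlf itj wqb mhags
Hunk 2: at line 5 remove [itj,wqb] add [saq,ikpn,cex] -> 9 lines: owtkc pxu dkd nge xtlf saq ikpn cex mhags
Hunk 3: at line 2 remove [dkd] add [uktz] -> 9 lines: owtkc pxu uktz nge xtlf saq ikpn cex mhags
Hunk 4: at line 4 remove [xtlf,saq,ikpn] add [rjha,nauo] -> 8 lines: owtkc pxu uktz nge rjha nauo cex mhags
Hunk 5: at line 2 remove [nge] add [chtwh,swpz] -> 9 lines: owtkc pxu uktz chtwh swpz rjha nauo cex mhags
Hunk 6: at line 3 remove [swpz,rjha] add [ixz,hznqe] -> 9 lines: owtkc pxu uktz chtwh ixz hznqe nauo cex mhags
Hunk 7: at line 2 remove [chtwh,ixz] add [ozw,akvm] -> 9 lines: owtkc pxu uktz ozw akvm hznqe nauo cex mhags
Final line 6: hznqe

Answer: hznqe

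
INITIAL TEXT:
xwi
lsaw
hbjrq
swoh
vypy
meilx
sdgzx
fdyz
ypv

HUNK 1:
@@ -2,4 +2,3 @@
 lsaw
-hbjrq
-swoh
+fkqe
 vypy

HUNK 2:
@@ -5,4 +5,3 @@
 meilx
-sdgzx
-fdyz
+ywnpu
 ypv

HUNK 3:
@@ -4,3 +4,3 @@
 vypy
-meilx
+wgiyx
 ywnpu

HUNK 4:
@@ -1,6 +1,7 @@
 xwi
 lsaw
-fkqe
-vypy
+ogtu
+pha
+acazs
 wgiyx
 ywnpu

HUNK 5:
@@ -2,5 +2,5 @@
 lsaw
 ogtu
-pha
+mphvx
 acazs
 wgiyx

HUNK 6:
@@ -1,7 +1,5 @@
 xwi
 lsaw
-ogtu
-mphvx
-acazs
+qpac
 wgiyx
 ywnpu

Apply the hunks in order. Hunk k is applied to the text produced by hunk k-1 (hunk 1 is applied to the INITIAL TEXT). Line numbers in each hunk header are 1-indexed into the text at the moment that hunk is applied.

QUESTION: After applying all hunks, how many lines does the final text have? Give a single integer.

Hunk 1: at line 2 remove [hbjrq,swoh] add [fkqe] -> 8 lines: xwi lsaw fkqe vypy meilx sdgzx fdyz ypv
Hunk 2: at line 5 remove [sdgzx,fdyz] add [ywnpu] -> 7 lines: xwi lsaw fkqe vypy meilx ywnpu ypv
Hunk 3: at line 4 remove [meilx] add [wgiyx] -> 7 lines: xwi lsaw fkqe vypy wgiyx ywnpu ypv
Hunk 4: at line 1 remove [fkqe,vypy] add [ogtu,pha,acazs] -> 8 lines: xwi lsaw ogtu pha acazs wgiyx ywnpu ypv
Hunk 5: at line 2 remove [pha] add [mphvx] -> 8 lines: xwi lsaw ogtu mphvx acazs wgiyx ywnpu ypv
Hunk 6: at line 1 remove [ogtu,mphvx,acazs] add [qpac] -> 6 lines: xwi lsaw qpac wgiyx ywnpu ypv
Final line count: 6

Answer: 6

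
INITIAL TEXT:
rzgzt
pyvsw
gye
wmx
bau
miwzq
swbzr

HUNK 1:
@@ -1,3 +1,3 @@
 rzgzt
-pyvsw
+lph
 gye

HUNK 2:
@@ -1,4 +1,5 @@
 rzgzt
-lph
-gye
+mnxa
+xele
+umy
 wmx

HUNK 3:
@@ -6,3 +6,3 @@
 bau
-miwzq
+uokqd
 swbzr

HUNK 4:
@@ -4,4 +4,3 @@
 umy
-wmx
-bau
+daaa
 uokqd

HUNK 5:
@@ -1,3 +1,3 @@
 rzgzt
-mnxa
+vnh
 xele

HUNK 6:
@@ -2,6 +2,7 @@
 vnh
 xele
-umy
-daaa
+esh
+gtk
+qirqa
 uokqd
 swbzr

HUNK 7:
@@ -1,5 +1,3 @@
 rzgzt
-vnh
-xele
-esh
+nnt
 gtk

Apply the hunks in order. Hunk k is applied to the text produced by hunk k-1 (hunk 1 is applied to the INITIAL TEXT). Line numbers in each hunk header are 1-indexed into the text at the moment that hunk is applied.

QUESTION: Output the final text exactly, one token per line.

Hunk 1: at line 1 remove [pyvsw] add [lph] -> 7 lines: rzgzt lph gye wmx bau miwzq swbzr
Hunk 2: at line 1 remove [lph,gye] add [mnxa,xele,umy] -> 8 lines: rzgzt mnxa xele umy wmx bau miwzq swbzr
Hunk 3: at line 6 remove [miwzq] add [uokqd] -> 8 lines: rzgzt mnxa xele umy wmx bau uokqd swbzr
Hunk 4: at line 4 remove [wmx,bau] add [daaa] -> 7 lines: rzgzt mnxa xele umy daaa uokqd swbzr
Hunk 5: at line 1 remove [mnxa] add [vnh] -> 7 lines: rzgzt vnh xele umy daaa uokqd swbzr
Hunk 6: at line 2 remove [umy,daaa] add [esh,gtk,qirqa] -> 8 lines: rzgzt vnh xele esh gtk qirqa uokqd swbzr
Hunk 7: at line 1 remove [vnh,xele,esh] add [nnt] -> 6 lines: rzgzt nnt gtk qirqa uokqd swbzr

Answer: rzgzt
nnt
gtk
qirqa
uokqd
swbzr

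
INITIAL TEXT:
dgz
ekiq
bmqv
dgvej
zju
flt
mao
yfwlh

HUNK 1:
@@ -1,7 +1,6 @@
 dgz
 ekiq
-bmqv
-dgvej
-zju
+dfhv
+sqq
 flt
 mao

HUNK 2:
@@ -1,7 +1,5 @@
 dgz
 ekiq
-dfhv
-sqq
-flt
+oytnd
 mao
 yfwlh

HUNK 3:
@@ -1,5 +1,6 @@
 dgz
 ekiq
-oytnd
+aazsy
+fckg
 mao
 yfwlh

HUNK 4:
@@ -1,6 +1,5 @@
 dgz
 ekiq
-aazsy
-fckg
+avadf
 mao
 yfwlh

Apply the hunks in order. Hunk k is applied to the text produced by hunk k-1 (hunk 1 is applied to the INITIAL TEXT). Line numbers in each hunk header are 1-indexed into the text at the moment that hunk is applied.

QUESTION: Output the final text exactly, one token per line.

Hunk 1: at line 1 remove [bmqv,dgvej,zju] add [dfhv,sqq] -> 7 lines: dgz ekiq dfhv sqq flt mao yfwlh
Hunk 2: at line 1 remove [dfhv,sqq,flt] add [oytnd] -> 5 lines: dgz ekiq oytnd mao yfwlh
Hunk 3: at line 1 remove [oytnd] add [aazsy,fckg] -> 6 lines: dgz ekiq aazsy fckg mao yfwlh
Hunk 4: at line 1 remove [aazsy,fckg] add [avadf] -> 5 lines: dgz ekiq avadf mao yfwlh

Answer: dgz
ekiq
avadf
mao
yfwlh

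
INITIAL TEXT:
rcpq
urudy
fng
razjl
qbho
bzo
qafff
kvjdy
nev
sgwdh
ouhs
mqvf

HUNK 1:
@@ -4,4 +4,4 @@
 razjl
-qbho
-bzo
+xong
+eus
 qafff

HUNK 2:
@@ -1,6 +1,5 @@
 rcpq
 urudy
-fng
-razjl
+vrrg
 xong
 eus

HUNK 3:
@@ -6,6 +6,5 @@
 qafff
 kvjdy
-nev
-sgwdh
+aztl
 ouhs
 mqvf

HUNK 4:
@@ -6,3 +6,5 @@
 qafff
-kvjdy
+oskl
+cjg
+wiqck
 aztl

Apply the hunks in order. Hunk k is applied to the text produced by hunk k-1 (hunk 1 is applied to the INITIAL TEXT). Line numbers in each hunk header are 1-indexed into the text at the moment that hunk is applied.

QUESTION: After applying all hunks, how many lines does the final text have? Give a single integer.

Hunk 1: at line 4 remove [qbho,bzo] add [xong,eus] -> 12 lines: rcpq urudy fng razjl xong eus qafff kvjdy nev sgwdh ouhs mqvf
Hunk 2: at line 1 remove [fng,razjl] add [vrrg] -> 11 lines: rcpq urudy vrrg xong eus qafff kvjdy nev sgwdh ouhs mqvf
Hunk 3: at line 6 remove [nev,sgwdh] add [aztl] -> 10 lines: rcpq urudy vrrg xong eus qafff kvjdy aztl ouhs mqvf
Hunk 4: at line 6 remove [kvjdy] add [oskl,cjg,wiqck] -> 12 lines: rcpq urudy vrrg xong eus qafff oskl cjg wiqck aztl ouhs mqvf
Final line count: 12

Answer: 12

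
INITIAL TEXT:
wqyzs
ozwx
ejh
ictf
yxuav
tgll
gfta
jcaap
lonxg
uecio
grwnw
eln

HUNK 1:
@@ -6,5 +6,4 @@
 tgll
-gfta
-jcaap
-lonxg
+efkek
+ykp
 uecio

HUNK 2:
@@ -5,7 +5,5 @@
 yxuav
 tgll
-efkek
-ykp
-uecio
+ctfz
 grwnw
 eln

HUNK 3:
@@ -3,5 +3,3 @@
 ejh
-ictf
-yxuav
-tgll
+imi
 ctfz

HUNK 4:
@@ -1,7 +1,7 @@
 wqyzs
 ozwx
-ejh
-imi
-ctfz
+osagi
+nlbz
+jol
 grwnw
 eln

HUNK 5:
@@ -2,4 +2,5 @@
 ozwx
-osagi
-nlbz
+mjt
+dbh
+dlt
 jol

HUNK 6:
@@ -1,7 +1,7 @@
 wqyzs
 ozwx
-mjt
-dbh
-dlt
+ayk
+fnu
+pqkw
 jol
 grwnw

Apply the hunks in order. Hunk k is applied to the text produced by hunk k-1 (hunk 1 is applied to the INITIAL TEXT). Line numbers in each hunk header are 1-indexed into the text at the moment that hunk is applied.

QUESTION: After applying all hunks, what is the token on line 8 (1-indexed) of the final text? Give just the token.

Hunk 1: at line 6 remove [gfta,jcaap,lonxg] add [efkek,ykp] -> 11 lines: wqyzs ozwx ejh ictf yxuav tgll efkek ykp uecio grwnw eln
Hunk 2: at line 5 remove [efkek,ykp,uecio] add [ctfz] -> 9 lines: wqyzs ozwx ejh ictf yxuav tgll ctfz grwnw eln
Hunk 3: at line 3 remove [ictf,yxuav,tgll] add [imi] -> 7 lines: wqyzs ozwx ejh imi ctfz grwnw eln
Hunk 4: at line 1 remove [ejh,imi,ctfz] add [osagi,nlbz,jol] -> 7 lines: wqyzs ozwx osagi nlbz jol grwnw eln
Hunk 5: at line 2 remove [osagi,nlbz] add [mjt,dbh,dlt] -> 8 lines: wqyzs ozwx mjt dbh dlt jol grwnw eln
Hunk 6: at line 1 remove [mjt,dbh,dlt] add [ayk,fnu,pqkw] -> 8 lines: wqyzs ozwx ayk fnu pqkw jol grwnw eln
Final line 8: eln

Answer: eln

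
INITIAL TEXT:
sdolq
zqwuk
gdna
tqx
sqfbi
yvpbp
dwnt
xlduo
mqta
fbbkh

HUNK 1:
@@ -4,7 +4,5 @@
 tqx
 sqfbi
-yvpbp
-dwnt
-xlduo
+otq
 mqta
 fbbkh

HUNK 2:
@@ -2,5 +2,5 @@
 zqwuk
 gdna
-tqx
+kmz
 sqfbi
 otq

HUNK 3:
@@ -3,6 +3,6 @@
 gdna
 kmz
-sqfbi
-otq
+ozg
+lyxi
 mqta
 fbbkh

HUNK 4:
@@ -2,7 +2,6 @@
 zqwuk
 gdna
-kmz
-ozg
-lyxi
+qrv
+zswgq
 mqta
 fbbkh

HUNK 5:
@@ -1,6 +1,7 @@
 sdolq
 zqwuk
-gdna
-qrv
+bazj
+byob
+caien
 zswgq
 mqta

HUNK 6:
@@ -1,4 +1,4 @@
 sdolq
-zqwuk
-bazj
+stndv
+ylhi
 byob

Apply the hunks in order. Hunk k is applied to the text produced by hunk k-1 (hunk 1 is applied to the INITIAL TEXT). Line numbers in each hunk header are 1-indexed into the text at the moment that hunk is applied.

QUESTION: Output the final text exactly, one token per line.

Answer: sdolq
stndv
ylhi
byob
caien
zswgq
mqta
fbbkh

Derivation:
Hunk 1: at line 4 remove [yvpbp,dwnt,xlduo] add [otq] -> 8 lines: sdolq zqwuk gdna tqx sqfbi otq mqta fbbkh
Hunk 2: at line 2 remove [tqx] add [kmz] -> 8 lines: sdolq zqwuk gdna kmz sqfbi otq mqta fbbkh
Hunk 3: at line 3 remove [sqfbi,otq] add [ozg,lyxi] -> 8 lines: sdolq zqwuk gdna kmz ozg lyxi mqta fbbkh
Hunk 4: at line 2 remove [kmz,ozg,lyxi] add [qrv,zswgq] -> 7 lines: sdolq zqwuk gdna qrv zswgq mqta fbbkh
Hunk 5: at line 1 remove [gdna,qrv] add [bazj,byob,caien] -> 8 lines: sdolq zqwuk bazj byob caien zswgq mqta fbbkh
Hunk 6: at line 1 remove [zqwuk,bazj] add [stndv,ylhi] -> 8 lines: sdolq stndv ylhi byob caien zswgq mqta fbbkh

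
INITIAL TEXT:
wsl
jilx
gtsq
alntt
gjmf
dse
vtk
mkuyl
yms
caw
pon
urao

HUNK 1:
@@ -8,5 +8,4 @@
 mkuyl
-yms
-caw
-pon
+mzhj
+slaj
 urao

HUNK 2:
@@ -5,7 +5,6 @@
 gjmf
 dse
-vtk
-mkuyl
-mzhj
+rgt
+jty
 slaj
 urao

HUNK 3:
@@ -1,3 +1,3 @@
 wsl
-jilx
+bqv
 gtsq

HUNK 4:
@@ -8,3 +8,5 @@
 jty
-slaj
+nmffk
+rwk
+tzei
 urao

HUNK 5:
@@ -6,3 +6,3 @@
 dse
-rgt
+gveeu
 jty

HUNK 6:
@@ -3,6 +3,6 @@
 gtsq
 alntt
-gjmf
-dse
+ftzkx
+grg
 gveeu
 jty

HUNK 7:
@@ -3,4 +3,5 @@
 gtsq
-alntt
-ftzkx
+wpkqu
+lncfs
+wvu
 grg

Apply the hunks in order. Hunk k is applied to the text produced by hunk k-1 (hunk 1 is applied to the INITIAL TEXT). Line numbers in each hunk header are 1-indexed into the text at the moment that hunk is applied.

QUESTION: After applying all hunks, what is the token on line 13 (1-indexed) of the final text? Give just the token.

Hunk 1: at line 8 remove [yms,caw,pon] add [mzhj,slaj] -> 11 lines: wsl jilx gtsq alntt gjmf dse vtk mkuyl mzhj slaj urao
Hunk 2: at line 5 remove [vtk,mkuyl,mzhj] add [rgt,jty] -> 10 lines: wsl jilx gtsq alntt gjmf dse rgt jty slaj urao
Hunk 3: at line 1 remove [jilx] add [bqv] -> 10 lines: wsl bqv gtsq alntt gjmf dse rgt jty slaj urao
Hunk 4: at line 8 remove [slaj] add [nmffk,rwk,tzei] -> 12 lines: wsl bqv gtsq alntt gjmf dse rgt jty nmffk rwk tzei urao
Hunk 5: at line 6 remove [rgt] add [gveeu] -> 12 lines: wsl bqv gtsq alntt gjmf dse gveeu jty nmffk rwk tzei urao
Hunk 6: at line 3 remove [gjmf,dse] add [ftzkx,grg] -> 12 lines: wsl bqv gtsq alntt ftzkx grg gveeu jty nmffk rwk tzei urao
Hunk 7: at line 3 remove [alntt,ftzkx] add [wpkqu,lncfs,wvu] -> 13 lines: wsl bqv gtsq wpkqu lncfs wvu grg gveeu jty nmffk rwk tzei urao
Final line 13: urao

Answer: urao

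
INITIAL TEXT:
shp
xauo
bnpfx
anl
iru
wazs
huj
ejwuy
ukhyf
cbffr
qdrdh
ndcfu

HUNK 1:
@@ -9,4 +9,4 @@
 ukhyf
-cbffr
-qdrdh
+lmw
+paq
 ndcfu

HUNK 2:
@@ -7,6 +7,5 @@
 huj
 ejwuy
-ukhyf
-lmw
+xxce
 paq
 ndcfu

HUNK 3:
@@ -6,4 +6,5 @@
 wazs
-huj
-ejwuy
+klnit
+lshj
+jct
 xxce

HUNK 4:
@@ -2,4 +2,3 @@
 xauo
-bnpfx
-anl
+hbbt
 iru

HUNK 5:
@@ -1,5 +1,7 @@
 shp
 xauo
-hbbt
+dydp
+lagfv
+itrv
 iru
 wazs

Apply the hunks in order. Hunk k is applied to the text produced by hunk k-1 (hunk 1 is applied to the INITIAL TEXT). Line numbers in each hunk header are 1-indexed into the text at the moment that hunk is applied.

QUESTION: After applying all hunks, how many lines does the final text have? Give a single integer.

Answer: 13

Derivation:
Hunk 1: at line 9 remove [cbffr,qdrdh] add [lmw,paq] -> 12 lines: shp xauo bnpfx anl iru wazs huj ejwuy ukhyf lmw paq ndcfu
Hunk 2: at line 7 remove [ukhyf,lmw] add [xxce] -> 11 lines: shp xauo bnpfx anl iru wazs huj ejwuy xxce paq ndcfu
Hunk 3: at line 6 remove [huj,ejwuy] add [klnit,lshj,jct] -> 12 lines: shp xauo bnpfx anl iru wazs klnit lshj jct xxce paq ndcfu
Hunk 4: at line 2 remove [bnpfx,anl] add [hbbt] -> 11 lines: shp xauo hbbt iru wazs klnit lshj jct xxce paq ndcfu
Hunk 5: at line 1 remove [hbbt] add [dydp,lagfv,itrv] -> 13 lines: shp xauo dydp lagfv itrv iru wazs klnit lshj jct xxce paq ndcfu
Final line count: 13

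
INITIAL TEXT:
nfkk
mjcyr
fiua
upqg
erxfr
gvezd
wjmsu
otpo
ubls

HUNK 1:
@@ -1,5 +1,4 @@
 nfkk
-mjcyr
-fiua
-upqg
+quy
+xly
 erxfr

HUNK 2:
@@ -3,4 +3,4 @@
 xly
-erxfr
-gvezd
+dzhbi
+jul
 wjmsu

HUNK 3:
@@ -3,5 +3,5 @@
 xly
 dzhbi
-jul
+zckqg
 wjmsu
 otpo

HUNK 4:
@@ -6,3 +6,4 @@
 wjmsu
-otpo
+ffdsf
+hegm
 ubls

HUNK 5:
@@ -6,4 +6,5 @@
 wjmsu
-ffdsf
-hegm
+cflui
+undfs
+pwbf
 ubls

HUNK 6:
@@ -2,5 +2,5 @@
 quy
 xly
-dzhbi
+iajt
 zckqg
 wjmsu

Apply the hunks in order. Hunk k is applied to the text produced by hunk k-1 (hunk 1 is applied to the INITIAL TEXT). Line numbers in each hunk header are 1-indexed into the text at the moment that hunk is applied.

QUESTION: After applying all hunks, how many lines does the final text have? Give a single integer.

Hunk 1: at line 1 remove [mjcyr,fiua,upqg] add [quy,xly] -> 8 lines: nfkk quy xly erxfr gvezd wjmsu otpo ubls
Hunk 2: at line 3 remove [erxfr,gvezd] add [dzhbi,jul] -> 8 lines: nfkk quy xly dzhbi jul wjmsu otpo ubls
Hunk 3: at line 3 remove [jul] add [zckqg] -> 8 lines: nfkk quy xly dzhbi zckqg wjmsu otpo ubls
Hunk 4: at line 6 remove [otpo] add [ffdsf,hegm] -> 9 lines: nfkk quy xly dzhbi zckqg wjmsu ffdsf hegm ubls
Hunk 5: at line 6 remove [ffdsf,hegm] add [cflui,undfs,pwbf] -> 10 lines: nfkk quy xly dzhbi zckqg wjmsu cflui undfs pwbf ubls
Hunk 6: at line 2 remove [dzhbi] add [iajt] -> 10 lines: nfkk quy xly iajt zckqg wjmsu cflui undfs pwbf ubls
Final line count: 10

Answer: 10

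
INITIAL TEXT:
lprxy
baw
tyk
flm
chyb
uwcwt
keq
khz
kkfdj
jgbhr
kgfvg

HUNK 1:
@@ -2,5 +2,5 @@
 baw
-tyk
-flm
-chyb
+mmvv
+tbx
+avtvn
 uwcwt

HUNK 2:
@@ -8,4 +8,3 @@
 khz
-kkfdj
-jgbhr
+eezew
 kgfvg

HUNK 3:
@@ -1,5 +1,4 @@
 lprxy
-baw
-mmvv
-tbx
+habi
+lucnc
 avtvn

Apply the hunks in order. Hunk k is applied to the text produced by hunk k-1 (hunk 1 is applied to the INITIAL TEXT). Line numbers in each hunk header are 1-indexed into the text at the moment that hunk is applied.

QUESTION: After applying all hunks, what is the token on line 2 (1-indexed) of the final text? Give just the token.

Answer: habi

Derivation:
Hunk 1: at line 2 remove [tyk,flm,chyb] add [mmvv,tbx,avtvn] -> 11 lines: lprxy baw mmvv tbx avtvn uwcwt keq khz kkfdj jgbhr kgfvg
Hunk 2: at line 8 remove [kkfdj,jgbhr] add [eezew] -> 10 lines: lprxy baw mmvv tbx avtvn uwcwt keq khz eezew kgfvg
Hunk 3: at line 1 remove [baw,mmvv,tbx] add [habi,lucnc] -> 9 lines: lprxy habi lucnc avtvn uwcwt keq khz eezew kgfvg
Final line 2: habi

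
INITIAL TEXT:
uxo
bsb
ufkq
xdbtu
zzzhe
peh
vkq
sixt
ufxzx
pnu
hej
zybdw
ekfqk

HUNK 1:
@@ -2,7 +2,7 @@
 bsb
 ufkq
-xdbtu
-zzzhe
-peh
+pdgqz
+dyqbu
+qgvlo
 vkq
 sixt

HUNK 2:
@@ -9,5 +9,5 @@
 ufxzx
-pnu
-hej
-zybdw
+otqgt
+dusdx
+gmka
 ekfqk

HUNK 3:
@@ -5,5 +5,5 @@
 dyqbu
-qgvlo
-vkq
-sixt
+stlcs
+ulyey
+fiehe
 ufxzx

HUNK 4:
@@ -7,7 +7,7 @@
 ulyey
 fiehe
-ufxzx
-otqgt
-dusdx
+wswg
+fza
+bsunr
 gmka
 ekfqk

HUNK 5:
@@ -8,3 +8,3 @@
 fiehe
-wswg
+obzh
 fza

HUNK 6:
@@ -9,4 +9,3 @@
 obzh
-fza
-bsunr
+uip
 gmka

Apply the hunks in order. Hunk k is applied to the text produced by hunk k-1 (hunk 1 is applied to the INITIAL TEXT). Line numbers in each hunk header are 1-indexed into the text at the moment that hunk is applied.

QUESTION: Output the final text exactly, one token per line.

Answer: uxo
bsb
ufkq
pdgqz
dyqbu
stlcs
ulyey
fiehe
obzh
uip
gmka
ekfqk

Derivation:
Hunk 1: at line 2 remove [xdbtu,zzzhe,peh] add [pdgqz,dyqbu,qgvlo] -> 13 lines: uxo bsb ufkq pdgqz dyqbu qgvlo vkq sixt ufxzx pnu hej zybdw ekfqk
Hunk 2: at line 9 remove [pnu,hej,zybdw] add [otqgt,dusdx,gmka] -> 13 lines: uxo bsb ufkq pdgqz dyqbu qgvlo vkq sixt ufxzx otqgt dusdx gmka ekfqk
Hunk 3: at line 5 remove [qgvlo,vkq,sixt] add [stlcs,ulyey,fiehe] -> 13 lines: uxo bsb ufkq pdgqz dyqbu stlcs ulyey fiehe ufxzx otqgt dusdx gmka ekfqk
Hunk 4: at line 7 remove [ufxzx,otqgt,dusdx] add [wswg,fza,bsunr] -> 13 lines: uxo bsb ufkq pdgqz dyqbu stlcs ulyey fiehe wswg fza bsunr gmka ekfqk
Hunk 5: at line 8 remove [wswg] add [obzh] -> 13 lines: uxo bsb ufkq pdgqz dyqbu stlcs ulyey fiehe obzh fza bsunr gmka ekfqk
Hunk 6: at line 9 remove [fza,bsunr] add [uip] -> 12 lines: uxo bsb ufkq pdgqz dyqbu stlcs ulyey fiehe obzh uip gmka ekfqk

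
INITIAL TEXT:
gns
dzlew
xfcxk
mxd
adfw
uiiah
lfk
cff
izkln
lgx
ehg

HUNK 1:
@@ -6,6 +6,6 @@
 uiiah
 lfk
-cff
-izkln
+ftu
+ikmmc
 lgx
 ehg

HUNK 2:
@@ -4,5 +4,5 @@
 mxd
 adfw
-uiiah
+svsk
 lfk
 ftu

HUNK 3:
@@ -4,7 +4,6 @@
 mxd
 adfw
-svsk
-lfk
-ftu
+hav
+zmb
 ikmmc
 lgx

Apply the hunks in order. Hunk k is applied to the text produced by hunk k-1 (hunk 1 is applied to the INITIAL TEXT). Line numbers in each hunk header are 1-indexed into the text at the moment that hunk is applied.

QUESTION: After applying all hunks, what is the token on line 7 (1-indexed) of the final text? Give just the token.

Answer: zmb

Derivation:
Hunk 1: at line 6 remove [cff,izkln] add [ftu,ikmmc] -> 11 lines: gns dzlew xfcxk mxd adfw uiiah lfk ftu ikmmc lgx ehg
Hunk 2: at line 4 remove [uiiah] add [svsk] -> 11 lines: gns dzlew xfcxk mxd adfw svsk lfk ftu ikmmc lgx ehg
Hunk 3: at line 4 remove [svsk,lfk,ftu] add [hav,zmb] -> 10 lines: gns dzlew xfcxk mxd adfw hav zmb ikmmc lgx ehg
Final line 7: zmb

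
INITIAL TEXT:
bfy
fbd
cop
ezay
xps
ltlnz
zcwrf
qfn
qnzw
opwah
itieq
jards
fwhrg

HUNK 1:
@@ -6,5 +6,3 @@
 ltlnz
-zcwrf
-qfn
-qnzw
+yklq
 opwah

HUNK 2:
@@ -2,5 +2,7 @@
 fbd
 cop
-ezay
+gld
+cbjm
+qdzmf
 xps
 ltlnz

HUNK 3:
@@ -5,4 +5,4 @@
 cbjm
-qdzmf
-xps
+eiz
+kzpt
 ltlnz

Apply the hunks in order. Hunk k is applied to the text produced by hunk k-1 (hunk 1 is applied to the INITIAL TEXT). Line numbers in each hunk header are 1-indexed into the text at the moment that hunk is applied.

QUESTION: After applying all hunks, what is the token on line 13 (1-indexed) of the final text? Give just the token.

Hunk 1: at line 6 remove [zcwrf,qfn,qnzw] add [yklq] -> 11 lines: bfy fbd cop ezay xps ltlnz yklq opwah itieq jards fwhrg
Hunk 2: at line 2 remove [ezay] add [gld,cbjm,qdzmf] -> 13 lines: bfy fbd cop gld cbjm qdzmf xps ltlnz yklq opwah itieq jards fwhrg
Hunk 3: at line 5 remove [qdzmf,xps] add [eiz,kzpt] -> 13 lines: bfy fbd cop gld cbjm eiz kzpt ltlnz yklq opwah itieq jards fwhrg
Final line 13: fwhrg

Answer: fwhrg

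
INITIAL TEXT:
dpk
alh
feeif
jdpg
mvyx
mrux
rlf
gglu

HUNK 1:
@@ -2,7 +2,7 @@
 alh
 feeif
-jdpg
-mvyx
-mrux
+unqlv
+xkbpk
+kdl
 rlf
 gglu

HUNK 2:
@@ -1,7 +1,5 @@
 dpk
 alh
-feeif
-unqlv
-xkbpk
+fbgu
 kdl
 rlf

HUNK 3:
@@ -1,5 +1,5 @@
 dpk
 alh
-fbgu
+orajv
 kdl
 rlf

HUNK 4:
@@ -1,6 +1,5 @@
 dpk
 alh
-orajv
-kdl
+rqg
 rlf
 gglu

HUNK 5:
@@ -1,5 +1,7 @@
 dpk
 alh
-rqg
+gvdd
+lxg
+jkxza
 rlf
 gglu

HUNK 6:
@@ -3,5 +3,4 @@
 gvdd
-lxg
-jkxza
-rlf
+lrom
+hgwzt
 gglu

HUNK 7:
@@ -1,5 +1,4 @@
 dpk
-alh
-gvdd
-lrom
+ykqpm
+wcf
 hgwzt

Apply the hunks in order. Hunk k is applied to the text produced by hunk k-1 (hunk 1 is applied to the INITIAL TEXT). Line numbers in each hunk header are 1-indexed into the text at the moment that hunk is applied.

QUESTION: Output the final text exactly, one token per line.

Hunk 1: at line 2 remove [jdpg,mvyx,mrux] add [unqlv,xkbpk,kdl] -> 8 lines: dpk alh feeif unqlv xkbpk kdl rlf gglu
Hunk 2: at line 1 remove [feeif,unqlv,xkbpk] add [fbgu] -> 6 lines: dpk alh fbgu kdl rlf gglu
Hunk 3: at line 1 remove [fbgu] add [orajv] -> 6 lines: dpk alh orajv kdl rlf gglu
Hunk 4: at line 1 remove [orajv,kdl] add [rqg] -> 5 lines: dpk alh rqg rlf gglu
Hunk 5: at line 1 remove [rqg] add [gvdd,lxg,jkxza] -> 7 lines: dpk alh gvdd lxg jkxza rlf gglu
Hunk 6: at line 3 remove [lxg,jkxza,rlf] add [lrom,hgwzt] -> 6 lines: dpk alh gvdd lrom hgwzt gglu
Hunk 7: at line 1 remove [alh,gvdd,lrom] add [ykqpm,wcf] -> 5 lines: dpk ykqpm wcf hgwzt gglu

Answer: dpk
ykqpm
wcf
hgwzt
gglu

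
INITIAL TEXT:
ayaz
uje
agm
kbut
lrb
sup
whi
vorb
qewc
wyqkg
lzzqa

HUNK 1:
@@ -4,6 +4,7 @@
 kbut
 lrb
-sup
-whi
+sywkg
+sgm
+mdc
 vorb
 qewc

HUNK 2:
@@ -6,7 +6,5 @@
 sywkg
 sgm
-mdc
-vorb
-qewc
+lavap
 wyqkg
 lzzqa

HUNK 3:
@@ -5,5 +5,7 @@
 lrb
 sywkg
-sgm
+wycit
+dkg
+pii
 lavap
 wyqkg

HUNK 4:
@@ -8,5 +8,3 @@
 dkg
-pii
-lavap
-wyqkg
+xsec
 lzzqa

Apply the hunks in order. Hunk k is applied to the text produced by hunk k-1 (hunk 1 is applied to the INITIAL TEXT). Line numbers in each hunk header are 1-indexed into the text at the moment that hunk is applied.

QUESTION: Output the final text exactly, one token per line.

Hunk 1: at line 4 remove [sup,whi] add [sywkg,sgm,mdc] -> 12 lines: ayaz uje agm kbut lrb sywkg sgm mdc vorb qewc wyqkg lzzqa
Hunk 2: at line 6 remove [mdc,vorb,qewc] add [lavap] -> 10 lines: ayaz uje agm kbut lrb sywkg sgm lavap wyqkg lzzqa
Hunk 3: at line 5 remove [sgm] add [wycit,dkg,pii] -> 12 lines: ayaz uje agm kbut lrb sywkg wycit dkg pii lavap wyqkg lzzqa
Hunk 4: at line 8 remove [pii,lavap,wyqkg] add [xsec] -> 10 lines: ayaz uje agm kbut lrb sywkg wycit dkg xsec lzzqa

Answer: ayaz
uje
agm
kbut
lrb
sywkg
wycit
dkg
xsec
lzzqa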